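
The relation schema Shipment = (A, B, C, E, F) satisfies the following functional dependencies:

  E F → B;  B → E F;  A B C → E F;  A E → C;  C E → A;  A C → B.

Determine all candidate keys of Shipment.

(A, B), (A, C), (A, E), (B, C), (C, E)

{A, B}⁺: B→EF adds E, F; AE→C adds C → {A, B, C, E, F}. Minimal: {B}⁺ = {B, E, F}; {A}⁺ = {A} — none reach the full schema.
{A, C}⁺: AC→B adds B; B→EF adds E, F → {A, B, C, E, F}. Minimal: {C}⁺ = {C}; {A}⁺ = {A} — none reach the full schema.
{A, E}⁺: AE→C adds C; AC→B adds B; B→EF adds F → {A, B, C, E, F}. Minimal: {E}⁺ = {E}; {A}⁺ = {A} — none reach the full schema.
{B, C}⁺: B→EF adds E, F; CE→A adds A → {A, B, C, E, F}. Minimal: {C}⁺ = {C}; {B}⁺ = {B, E, F} — none reach the full schema.
{C, E}⁺: CE→A adds A; AC→B adds B; B→EF adds F → {A, B, C, E, F}. Minimal: {E}⁺ = {E}; {C}⁺ = {C} — none reach the full schema.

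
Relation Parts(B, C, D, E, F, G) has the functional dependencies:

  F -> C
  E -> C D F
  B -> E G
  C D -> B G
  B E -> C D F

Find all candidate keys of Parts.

{B}, {E}, {C, D}, {D, F}

{B}⁺: B→EG adds E, G; BE→CDF adds C, D, F → {B, C, D, E, F, G}.
{E}⁺: E→CDF adds C, D, F; CD→BG adds B, G → {B, C, D, E, F, G}.
{C, D}⁺: CD→BG adds B, G; B→EG adds E; BE→CDF adds F → {B, C, D, E, F, G}.
{D, F}⁺: F→C adds C; CD→BG adds B, G; B→EG adds E → {B, C, D, E, F, G}.
Any other superkey contains one of these as a subset, so there are no further candidate keys.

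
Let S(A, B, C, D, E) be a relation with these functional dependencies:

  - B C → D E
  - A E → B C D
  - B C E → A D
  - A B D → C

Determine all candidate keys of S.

{A, E}⁺: AE→BCD adds B, C, D → {A, B, C, D, E}.
{B, C}⁺: BC→DE adds D, E; BCE→AD adds A → {A, B, C, D, E}.
{A, B, D}⁺: ABD→C adds C; BC→DE adds E → {A, B, C, D, E}.
Any other superkey contains one of these as a subset, so there are no further candidate keys.

{A, E}, {B, C}, {A, B, D}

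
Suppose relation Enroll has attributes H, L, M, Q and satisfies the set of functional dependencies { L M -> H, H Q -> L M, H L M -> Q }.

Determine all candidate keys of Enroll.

{H, Q}⁺: HQ→LM adds L, M → {H, L, M, Q}. Minimal: {Q}⁺ = {Q}; {H}⁺ = {H} — none reach the full schema.
{L, M}⁺: LM→H adds H; HLM→Q adds Q → {H, L, M, Q}. Minimal: {M}⁺ = {M}; {L}⁺ = {L} — none reach the full schema.

HQ, LM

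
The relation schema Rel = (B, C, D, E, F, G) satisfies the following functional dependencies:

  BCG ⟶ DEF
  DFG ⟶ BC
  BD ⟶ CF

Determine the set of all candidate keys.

{B, C, G}⁺: BCG→DEF adds D, E, F → {B, C, D, E, F, G}. Minimal: {C, G}⁺ = {C, G}; {B, G}⁺ = {B, G}; {B, C}⁺ = {B, C} — none reach the full schema.
{B, D, G}⁺: BD→CF adds C, F; BCG→DEF adds E → {B, C, D, E, F, G}. Minimal: {D, G}⁺ = {D, G}; {B, G}⁺ = {B, G}; {B, D}⁺ = {B, C, D, F} — none reach the full schema.
{D, F, G}⁺: DFG→BC adds B, C; BCG→DEF adds E → {B, C, D, E, F, G}. Minimal: {F, G}⁺ = {F, G}; {D, G}⁺ = {D, G}; {D, F}⁺ = {D, F} — none reach the full schema.

(B, C, G), (B, D, G), (D, F, G)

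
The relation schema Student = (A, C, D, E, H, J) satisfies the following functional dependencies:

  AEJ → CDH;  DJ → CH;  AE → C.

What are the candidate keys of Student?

AEJ

Attributes A, E, J never appear on any right-hand side, so every candidate key must contain {A, E, J}.
{A, E, J}⁺ = {A, C, D, E, H, J}, which is all of the schema, so {A, E, J} is the only candidate key.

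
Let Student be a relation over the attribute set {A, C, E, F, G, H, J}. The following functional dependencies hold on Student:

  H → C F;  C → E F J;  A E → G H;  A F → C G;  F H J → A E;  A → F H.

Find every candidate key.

{A}⁺: A→FH adds F, H; H→CF adds C; C→EFJ adds E, J; AE→GH adds G → {A, C, E, F, G, H, J}.
{H}⁺: H→CF adds C, F; C→EFJ adds E, J; FHJ→AE adds A; AE→GH adds G → {A, C, E, F, G, H, J}.

(A), (H)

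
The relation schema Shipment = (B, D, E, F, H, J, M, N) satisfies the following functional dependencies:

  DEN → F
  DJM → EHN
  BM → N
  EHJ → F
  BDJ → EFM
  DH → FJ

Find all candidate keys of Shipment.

{B, D, H}⁺: DH→FJ adds F, J; BDJ→EFM adds E, M; DJM→EHN adds N → {B, D, E, F, H, J, M, N}. Minimal: {D, H}⁺ = {D, F, H, J}; {B, H}⁺ = {B, H}; {B, D}⁺ = {B, D} — none reach the full schema.
{B, D, J}⁺: BDJ→EFM adds E, F, M; DJM→EHN adds H, N → {B, D, E, F, H, J, M, N}. Minimal: {D, J}⁺ = {D, J}; {B, J}⁺ = {B, J}; {B, D}⁺ = {B, D} — none reach the full schema.

{B, D, H}, {B, D, J}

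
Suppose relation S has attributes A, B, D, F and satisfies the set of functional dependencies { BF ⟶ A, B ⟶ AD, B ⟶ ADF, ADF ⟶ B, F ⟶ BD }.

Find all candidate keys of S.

(B), (F)

{B}⁺: B→AD adds A, D; B→ADF adds F → {A, B, D, F}.
{F}⁺: F→BD adds B, D; BF→A adds A → {A, B, D, F}.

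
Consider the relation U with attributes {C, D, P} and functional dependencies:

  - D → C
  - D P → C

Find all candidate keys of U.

{D, P}

{D, P}⁺: D→C adds C → {C, D, P}. Minimal: {P}⁺ = {P}; {D}⁺ = {C, D} — none reach the full schema.
No other minimal superkey exists.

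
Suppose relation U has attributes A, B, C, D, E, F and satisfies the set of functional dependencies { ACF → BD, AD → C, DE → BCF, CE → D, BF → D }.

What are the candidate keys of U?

{A, C, E}, {A, D, E}, {A, B, E, F}

Attributes A, E never appear on any right-hand side, so every candidate key must contain {A, E}.
{A, E}⁺ = {A, E}, which is not all of the schema, so we must add further attributes.
{A, C, E}⁺: CE→D adds D; DE→BCF adds B, F → {A, B, C, D, E, F}. Minimal: {C, E}⁺ = {B, C, D, E, F}; {A, E}⁺ = {A, E}; {A, C}⁺ = {A, C} — none reach the full schema.
{A, D, E}⁺: AD→C adds C; DE→BCF adds B, F → {A, B, C, D, E, F}. Minimal: {D, E}⁺ = {B, C, D, E, F}; {A, E}⁺ = {A, E}; {A, D}⁺ = {A, C, D} — none reach the full schema.
{A, B, E, F}⁺: BF→D adds D; AD→C adds C → {A, B, C, D, E, F}. Minimal: {B, E, F}⁺ = {B, C, D, E, F}; {A, E, F}⁺ = {A, E, F}; {A, B, F}⁺ = {A, B, C, D, F}; … — none reach the full schema.
Any other superkey contains one of these as a subset, so there are no further candidate keys.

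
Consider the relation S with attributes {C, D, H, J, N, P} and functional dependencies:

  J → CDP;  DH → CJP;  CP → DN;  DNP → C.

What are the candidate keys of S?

Attribute H never appears on the right-hand side of any dependency, so H must belong to every candidate key.
{H}⁺ = {H}, which is not all of the schema, so we must add further attributes.
{D, H}⁺: DH→CJP adds C, J, P; CP→DN adds N → {C, D, H, J, N, P}. Minimal: {H}⁺ = {H}; {D}⁺ = {D} — none reach the full schema.
{H, J}⁺: J→CDP adds C, D, P; CP→DN adds N → {C, D, H, J, N, P}. Minimal: {J}⁺ = {C, D, J, N, P}; {H}⁺ = {H} — none reach the full schema.
{C, H, P}⁺: CP→DN adds D, N; DH→CJP adds J → {C, D, H, J, N, P}. Minimal: {H, P}⁺ = {H, P}; {C, P}⁺ = {C, D, N, P}; {C, H}⁺ = {C, H} — none reach the full schema.
Any other superkey contains one of these as a subset, so there are no further candidate keys.

{D, H}, {H, J}, {C, H, P}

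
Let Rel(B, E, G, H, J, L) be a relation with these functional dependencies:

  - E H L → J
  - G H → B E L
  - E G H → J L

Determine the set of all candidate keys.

Attributes G, H never appear on any right-hand side, so every candidate key must contain {G, H}.
{G, H}⁺ = {B, E, G, H, J, L}, which is all of the schema, so {G, H} is the only candidate key.

{G, H}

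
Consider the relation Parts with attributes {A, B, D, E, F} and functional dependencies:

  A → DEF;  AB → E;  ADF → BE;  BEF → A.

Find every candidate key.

{A}⁺: A→DEF adds D, E, F; ADF→BE adds B → {A, B, D, E, F}.
{B, E, F}⁺: BEF→A adds A; A→DEF adds D → {A, B, D, E, F}. Minimal: {E, F}⁺ = {E, F}; {B, F}⁺ = {B, F}; {B, E}⁺ = {B, E} — none reach the full schema.
Any other superkey contains one of these as a subset, so there are no further candidate keys.

{A}, {B, E, F}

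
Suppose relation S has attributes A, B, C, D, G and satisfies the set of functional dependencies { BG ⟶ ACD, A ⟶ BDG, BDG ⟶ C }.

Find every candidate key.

{A}⁺: A→BDG adds B, D, G; BDG→C adds C → {A, B, C, D, G}.
{B, G}⁺: BG→ACD adds A, C, D → {A, B, C, D, G}. Minimal: {G}⁺ = {G}; {B}⁺ = {B} — none reach the full schema.
Any other superkey contains one of these as a subset, so there are no further candidate keys.

{A}, {B, G}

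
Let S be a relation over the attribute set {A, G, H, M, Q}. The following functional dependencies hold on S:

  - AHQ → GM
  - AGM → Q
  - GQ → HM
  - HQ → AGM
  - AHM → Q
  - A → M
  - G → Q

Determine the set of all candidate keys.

{G}, {A, H}, {H, Q}

{G}⁺: G→Q adds Q; GQ→HM adds H, M; HQ→AGM adds A → {A, G, H, M, Q}.
{A, H}⁺: A→M adds M; AHM→Q adds Q; AHQ→GM adds G → {A, G, H, M, Q}. Minimal: {H}⁺ = {H}; {A}⁺ = {A, M} — none reach the full schema.
{H, Q}⁺: HQ→AGM adds A, G, M → {A, G, H, M, Q}. Minimal: {Q}⁺ = {Q}; {H}⁺ = {H} — none reach the full schema.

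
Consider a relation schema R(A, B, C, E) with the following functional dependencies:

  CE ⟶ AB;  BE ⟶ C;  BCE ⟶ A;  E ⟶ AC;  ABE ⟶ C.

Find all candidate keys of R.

Attribute E never appears on the right-hand side of any dependency, so E must belong to every candidate key.
{E}⁺ = {A, B, C, E}, which is all of the schema, so {E} is the only candidate key.

{E}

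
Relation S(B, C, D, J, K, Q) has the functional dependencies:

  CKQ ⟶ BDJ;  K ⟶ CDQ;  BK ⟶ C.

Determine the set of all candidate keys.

{K}⁺: K→CDQ adds C, D, Q; CKQ→BDJ adds B, J → {B, C, D, J, K, Q}.
No other minimal superkey exists.

{K}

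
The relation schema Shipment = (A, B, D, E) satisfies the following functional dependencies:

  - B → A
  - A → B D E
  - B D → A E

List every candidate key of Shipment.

A; B

{A}⁺: A→BDE adds B, D, E → {A, B, D, E}.
{B}⁺: B→A adds A; A→BDE adds D, E → {A, B, D, E}.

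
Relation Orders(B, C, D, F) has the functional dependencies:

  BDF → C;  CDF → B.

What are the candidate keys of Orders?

(B, D, F); (C, D, F)

Attributes D, F never appear on any right-hand side, so every candidate key must contain {D, F}.
{D, F}⁺ = {D, F}, which is not all of the schema, so we must add further attributes.
{B, D, F}⁺: BDF→C adds C → {B, C, D, F}.
{C, D, F}⁺: CDF→B adds B → {B, C, D, F}.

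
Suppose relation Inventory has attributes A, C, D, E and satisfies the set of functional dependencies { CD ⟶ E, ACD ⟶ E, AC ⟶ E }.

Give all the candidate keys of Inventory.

{A, C, D}

{A, C, D}⁺: CD→E adds E → {A, C, D, E}.
No other minimal superkey exists.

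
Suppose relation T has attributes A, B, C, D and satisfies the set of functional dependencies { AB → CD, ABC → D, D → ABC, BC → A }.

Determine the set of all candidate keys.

D, AB, BC

{D}⁺: D→ABC adds A, B, C → {A, B, C, D}.
{A, B}⁺: AB→CD adds C, D → {A, B, C, D}. Minimal: {B}⁺ = {B}; {A}⁺ = {A} — none reach the full schema.
{B, C}⁺: BC→A adds A; AB→CD adds D → {A, B, C, D}. Minimal: {C}⁺ = {C}; {B}⁺ = {B} — none reach the full schema.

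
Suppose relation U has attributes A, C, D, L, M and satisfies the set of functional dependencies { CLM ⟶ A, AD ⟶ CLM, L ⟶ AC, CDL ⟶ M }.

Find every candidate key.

{A, D}, {D, L}

Attribute D never appears on the right-hand side of any dependency, so D must belong to every candidate key.
{D}⁺ = {D}, which is not all of the schema, so we must add further attributes.
{A, D}⁺: AD→CLM adds C, L, M → {A, C, D, L, M}. Minimal: {D}⁺ = {D}; {A}⁺ = {A} — none reach the full schema.
{D, L}⁺: L→AC adds A, C; CDL→M adds M → {A, C, D, L, M}. Minimal: {L}⁺ = {A, C, L}; {D}⁺ = {D} — none reach the full schema.
Any other superkey contains one of these as a subset, so there are no further candidate keys.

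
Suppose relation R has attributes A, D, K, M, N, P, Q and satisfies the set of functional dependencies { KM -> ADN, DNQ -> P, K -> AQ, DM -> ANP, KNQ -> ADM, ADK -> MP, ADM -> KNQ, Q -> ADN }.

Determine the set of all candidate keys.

{K}⁺: K→AQ adds A, Q; Q→ADN adds D, N; DNQ→P adds P; KNQ→ADM adds M → {A, D, K, M, N, P, Q}.
{D, M}⁺: DM→ANP adds A, N, P; ADM→KNQ adds K, Q → {A, D, K, M, N, P, Q}. Minimal: {M}⁺ = {M}; {D}⁺ = {D} — none reach the full schema.
{M, Q}⁺: Q→ADN adds A, D, N; DNQ→P adds P; ADM→KNQ adds K → {A, D, K, M, N, P, Q}. Minimal: {Q}⁺ = {A, D, N, P, Q}; {M}⁺ = {M} — none reach the full schema.
Any other superkey contains one of these as a subset, so there are no further candidate keys.

(K), (D, M), (M, Q)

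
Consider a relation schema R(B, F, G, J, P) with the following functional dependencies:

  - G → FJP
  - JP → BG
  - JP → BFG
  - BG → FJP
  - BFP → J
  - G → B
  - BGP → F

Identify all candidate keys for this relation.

{G}⁺: G→FJP adds F, J, P; JP→BG adds B → {B, F, G, J, P}.
{J, P}⁺: JP→BG adds B, G; JP→BFG adds F → {B, F, G, J, P}.
{B, F, P}⁺: BFP→J adds J; JP→BG adds G → {B, F, G, J, P}.

{G}, {J, P}, {B, F, P}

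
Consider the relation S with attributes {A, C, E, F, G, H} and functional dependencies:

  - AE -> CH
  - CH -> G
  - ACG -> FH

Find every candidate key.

Attributes A, E never appear on any right-hand side, so every candidate key must contain {A, E}.
{A, E}⁺ = {A, C, E, F, G, H}, which is all of the schema, so {A, E} is the only candidate key.

AE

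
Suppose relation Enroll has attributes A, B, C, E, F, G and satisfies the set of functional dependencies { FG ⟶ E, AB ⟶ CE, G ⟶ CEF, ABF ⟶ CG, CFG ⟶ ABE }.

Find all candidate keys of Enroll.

{G}⁺: G→CEF adds C, E, F; CFG→ABE adds A, B → {A, B, C, E, F, G}.
{A, B, F}⁺: AB→CE adds C, E; ABF→CG adds G → {A, B, C, E, F, G}. Minimal: {B, F}⁺ = {B, F}; {A, F}⁺ = {A, F}; {A, B}⁺ = {A, B, C, E} — none reach the full schema.

{G}, {A, B, F}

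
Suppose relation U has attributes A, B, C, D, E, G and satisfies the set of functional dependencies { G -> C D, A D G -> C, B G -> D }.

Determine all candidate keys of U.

Attributes A, B, E, G never appear on any right-hand side, so every candidate key must contain {A, B, E, G}.
{A, B, E, G}⁺ = {A, B, C, D, E, G}, which is all of the schema, so {A, B, E, G} is the only candidate key.

{A, B, E, G}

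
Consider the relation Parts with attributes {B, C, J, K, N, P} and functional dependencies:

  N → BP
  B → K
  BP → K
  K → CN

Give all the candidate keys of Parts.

Attribute J never appears on the right-hand side of any dependency, so J must belong to every candidate key.
{J}⁺ = {J}, which is not all of the schema, so we must add further attributes.
{B, J}⁺: B→K adds K; K→CN adds C, N; N→BP adds P → {B, C, J, K, N, P}. Minimal: {J}⁺ = {J}; {B}⁺ = {B, C, K, N, P} — none reach the full schema.
{J, K}⁺: K→CN adds C, N; N→BP adds B, P → {B, C, J, K, N, P}. Minimal: {K}⁺ = {B, C, K, N, P}; {J}⁺ = {J} — none reach the full schema.
{J, N}⁺: N→BP adds B, P; B→K adds K; K→CN adds C → {B, C, J, K, N, P}. Minimal: {N}⁺ = {B, C, K, N, P}; {J}⁺ = {J} — none reach the full schema.
Any other superkey contains one of these as a subset, so there are no further candidate keys.

{B, J}; {J, K}; {J, N}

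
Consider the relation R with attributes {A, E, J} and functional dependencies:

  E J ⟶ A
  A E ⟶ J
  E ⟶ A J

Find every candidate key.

{E}⁺: E→AJ adds A, J → {A, E, J}.

{E}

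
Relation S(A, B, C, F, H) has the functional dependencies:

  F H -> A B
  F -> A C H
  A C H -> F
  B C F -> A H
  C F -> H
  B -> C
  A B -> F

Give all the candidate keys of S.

{F}⁺: F→ACH adds A, C, H; FH→AB adds B → {A, B, C, F, H}.
{A, B}⁺: B→C adds C; AB→F adds F; F→ACH adds H → {A, B, C, F, H}.
{A, C, H}⁺: ACH→F adds F; FH→AB adds B → {A, B, C, F, H}.

{F}; {A, B}; {A, C, H}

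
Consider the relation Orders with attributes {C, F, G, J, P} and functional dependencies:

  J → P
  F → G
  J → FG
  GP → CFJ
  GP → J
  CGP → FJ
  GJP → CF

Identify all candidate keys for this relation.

{J}⁺: J→P adds P; J→FG adds F, G; GP→CFJ adds C → {C, F, G, J, P}.
{F, P}⁺: F→G adds G; GP→CFJ adds C, J → {C, F, G, J, P}.
{G, P}⁺: GP→CFJ adds C, F, J → {C, F, G, J, P}.

{J}, {F, P}, {G, P}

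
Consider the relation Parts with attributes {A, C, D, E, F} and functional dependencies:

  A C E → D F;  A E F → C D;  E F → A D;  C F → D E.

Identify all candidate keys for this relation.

{C, F}⁺: CF→DE adds D, E; EF→AD adds A → {A, C, D, E, F}. Minimal: {F}⁺ = {F}; {C}⁺ = {C} — none reach the full schema.
{E, F}⁺: EF→AD adds A, D; AEF→CD adds C → {A, C, D, E, F}. Minimal: {F}⁺ = {F}; {E}⁺ = {E} — none reach the full schema.
{A, C, E}⁺: ACE→DF adds D, F → {A, C, D, E, F}. Minimal: {C, E}⁺ = {C, E}; {A, E}⁺ = {A, E}; {A, C}⁺ = {A, C} — none reach the full schema.

CF; EF; ACE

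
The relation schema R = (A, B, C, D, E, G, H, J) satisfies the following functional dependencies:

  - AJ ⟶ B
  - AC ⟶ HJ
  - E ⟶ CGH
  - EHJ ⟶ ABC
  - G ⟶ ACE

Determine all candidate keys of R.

(D, E), (D, G)

Attribute D never appears on the right-hand side of any dependency, so D must belong to every candidate key.
{D}⁺ = {D}, which is not all of the schema, so we must add further attributes.
{D, E}⁺: E→CGH adds C, G, H; G→ACE adds A; AC→HJ adds J; EHJ→ABC adds B → {A, B, C, D, E, G, H, J}.
{D, G}⁺: G→ACE adds A, C, E; AC→HJ adds H, J; EHJ→ABC adds B → {A, B, C, D, E, G, H, J}.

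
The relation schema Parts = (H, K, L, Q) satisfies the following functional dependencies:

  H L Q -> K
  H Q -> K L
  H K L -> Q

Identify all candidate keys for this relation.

Attribute H never appears on the right-hand side of any dependency, so H must belong to every candidate key.
{H}⁺ = {H}, which is not all of the schema, so we must add further attributes.
{H, Q}⁺: HQ→KL adds K, L → {H, K, L, Q}. Minimal: {Q}⁺ = {Q}; {H}⁺ = {H} — none reach the full schema.
{H, K, L}⁺: HKL→Q adds Q → {H, K, L, Q}. Minimal: {K, L}⁺ = {K, L}; {H, L}⁺ = {H, L}; {H, K}⁺ = {H, K} — none reach the full schema.

(H, Q), (H, K, L)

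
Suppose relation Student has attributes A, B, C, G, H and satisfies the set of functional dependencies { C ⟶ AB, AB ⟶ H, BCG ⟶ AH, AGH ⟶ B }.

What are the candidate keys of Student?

CG

Attributes C, G never appear on any right-hand side, so every candidate key must contain {C, G}.
{C, G}⁺ = {A, B, C, G, H}, which is all of the schema, so {C, G} is the only candidate key.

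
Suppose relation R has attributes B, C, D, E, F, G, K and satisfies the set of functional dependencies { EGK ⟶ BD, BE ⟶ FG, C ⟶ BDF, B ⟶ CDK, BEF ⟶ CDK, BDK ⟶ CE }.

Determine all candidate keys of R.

B, C, EGK

{B}⁺: B→CDK adds C, D, K; BDK→CE adds E; BE→FG adds F, G → {B, C, D, E, F, G, K}.
{C}⁺: C→BDF adds B, D, F; B→CDK adds K; BDK→CE adds E; BE→FG adds G → {B, C, D, E, F, G, K}.
{E, G, K}⁺: EGK→BD adds B, D; BE→FG adds F; B→CDK adds C → {B, C, D, E, F, G, K}.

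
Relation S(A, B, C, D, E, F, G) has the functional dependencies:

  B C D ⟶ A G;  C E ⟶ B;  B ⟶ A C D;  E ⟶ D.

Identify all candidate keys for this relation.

{B, E, F}; {C, E, F}

Attributes E, F never appear on any right-hand side, so every candidate key must contain {E, F}.
{E, F}⁺ = {D, E, F}, which is not all of the schema, so we must add further attributes.
{B, E, F}⁺: B→ACD adds A, C, D; BCD→AG adds G → {A, B, C, D, E, F, G}. Minimal: {E, F}⁺ = {D, E, F}; {B, F}⁺ = {A, B, C, D, F, G}; {B, E}⁺ = {A, B, C, D, E, G} — none reach the full schema.
{C, E, F}⁺: CE→B adds B; B→ACD adds A, D; BCD→AG adds G → {A, B, C, D, E, F, G}. Minimal: {E, F}⁺ = {D, E, F}; {C, F}⁺ = {C, F}; {C, E}⁺ = {A, B, C, D, E, G} — none reach the full schema.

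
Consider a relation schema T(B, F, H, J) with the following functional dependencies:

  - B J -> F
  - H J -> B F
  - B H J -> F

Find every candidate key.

Attributes H, J never appear on any right-hand side, so every candidate key must contain {H, J}.
{H, J}⁺ = {B, F, H, J}, which is all of the schema, so {H, J} is the only candidate key.

{H, J}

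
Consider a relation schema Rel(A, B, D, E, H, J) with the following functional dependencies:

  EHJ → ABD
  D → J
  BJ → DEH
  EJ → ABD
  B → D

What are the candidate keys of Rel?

{B}; {D, E}; {E, J}

{B}⁺: B→D adds D; D→J adds J; BJ→DEH adds E, H; EJ→ABD adds A → {A, B, D, E, H, J}.
{D, E}⁺: D→J adds J; EJ→ABD adds A, B; BJ→DEH adds H → {A, B, D, E, H, J}. Minimal: {E}⁺ = {E}; {D}⁺ = {D, J} — none reach the full schema.
{E, J}⁺: EJ→ABD adds A, B, D; BJ→DEH adds H → {A, B, D, E, H, J}. Minimal: {J}⁺ = {J}; {E}⁺ = {E} — none reach the full schema.
Any other superkey contains one of these as a subset, so there are no further candidate keys.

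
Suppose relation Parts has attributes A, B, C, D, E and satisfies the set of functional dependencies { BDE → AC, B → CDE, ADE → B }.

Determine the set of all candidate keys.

{B}⁺: B→CDE adds C, D, E; BDE→AC adds A → {A, B, C, D, E}.
{A, D, E}⁺: ADE→B adds B; BDE→AC adds C → {A, B, C, D, E}. Minimal: {D, E}⁺ = {D, E}; {A, E}⁺ = {A, E}; {A, D}⁺ = {A, D} — none reach the full schema.

{B}, {A, D, E}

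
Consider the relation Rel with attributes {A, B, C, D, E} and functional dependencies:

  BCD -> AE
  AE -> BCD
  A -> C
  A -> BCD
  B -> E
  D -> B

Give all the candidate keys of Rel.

A; CD

{A}⁺: A→C adds C; A→BCD adds B, D; B→E adds E → {A, B, C, D, E}.
{C, D}⁺: D→B adds B; BCD→AE adds A, E → {A, B, C, D, E}. Minimal: {D}⁺ = {B, D, E}; {C}⁺ = {C} — none reach the full schema.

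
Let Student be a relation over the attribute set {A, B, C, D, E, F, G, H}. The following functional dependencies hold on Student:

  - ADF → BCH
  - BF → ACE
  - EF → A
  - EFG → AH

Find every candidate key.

Attributes D, F, G never appear on any right-hand side, so every candidate key must contain {D, F, G}.
{D, F, G}⁺ = {D, F, G}, which is not all of the schema, so we must add further attributes.
{A, D, F, G}⁺: ADF→BCH adds B, C, H; BF→ACE adds E → {A, B, C, D, E, F, G, H}. Minimal: {D, F, G}⁺ = {D, F, G}; {A, F, G}⁺ = {A, F, G}; {A, D, G}⁺ = {A, D, G}; … — none reach the full schema.
{B, D, F, G}⁺: BF→ACE adds A, C, E; EFG→AH adds H → {A, B, C, D, E, F, G, H}. Minimal: {D, F, G}⁺ = {D, F, G}; {B, F, G}⁺ = {A, B, C, E, F, G, H}; {B, D, G}⁺ = {B, D, G}; … — none reach the full schema.
{D, E, F, G}⁺: EF→A adds A; EFG→AH adds H; ADF→BCH adds B, C → {A, B, C, D, E, F, G, H}. Minimal: {E, F, G}⁺ = {A, E, F, G, H}; {D, F, G}⁺ = {D, F, G}; {D, E, G}⁺ = {D, E, G}; … — none reach the full schema.
Any other superkey contains one of these as a subset, so there are no further candidate keys.

ADFG; BDFG; DEFG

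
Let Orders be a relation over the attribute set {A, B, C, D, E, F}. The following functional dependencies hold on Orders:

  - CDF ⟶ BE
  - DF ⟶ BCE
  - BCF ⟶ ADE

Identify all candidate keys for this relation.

Attribute F never appears on the right-hand side of any dependency, so F must belong to every candidate key.
{F}⁺ = {F}, which is not all of the schema, so we must add further attributes.
{D, F}⁺: DF→BCE adds B, C, E; BCF→ADE adds A → {A, B, C, D, E, F}.
{B, C, F}⁺: BCF→ADE adds A, D, E → {A, B, C, D, E, F}.

(D, F); (B, C, F)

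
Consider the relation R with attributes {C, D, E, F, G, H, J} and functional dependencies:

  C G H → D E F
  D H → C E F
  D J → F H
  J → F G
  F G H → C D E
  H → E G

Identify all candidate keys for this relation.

(D, J), (H, J)

Attribute J never appears on the right-hand side of any dependency, so J must belong to every candidate key.
{J}⁺ = {F, G, J}, which is not all of the schema, so we must add further attributes.
{D, J}⁺: DJ→FH adds F, H; J→FG adds G; FGH→CDE adds C, E → {C, D, E, F, G, H, J}.
{H, J}⁺: J→FG adds F, G; FGH→CDE adds C, D, E → {C, D, E, F, G, H, J}.
Any other superkey contains one of these as a subset, so there are no further candidate keys.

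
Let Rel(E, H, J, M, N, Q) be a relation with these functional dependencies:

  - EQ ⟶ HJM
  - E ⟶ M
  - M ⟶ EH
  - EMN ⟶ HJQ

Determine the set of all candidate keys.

{E, N}⁺: E→M adds M; M→EH adds H; EMN→HJQ adds J, Q → {E, H, J, M, N, Q}. Minimal: {N}⁺ = {N}; {E}⁺ = {E, H, M} — none reach the full schema.
{M, N}⁺: M→EH adds E, H; EMN→HJQ adds J, Q → {E, H, J, M, N, Q}. Minimal: {N}⁺ = {N}; {M}⁺ = {E, H, M} — none reach the full schema.
Any other superkey contains one of these as a subset, so there are no further candidate keys.

{E, N}, {M, N}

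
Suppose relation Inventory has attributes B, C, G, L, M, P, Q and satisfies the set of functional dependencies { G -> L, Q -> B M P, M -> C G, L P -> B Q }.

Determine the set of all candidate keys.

{Q}⁺: Q→BMP adds B, M, P; M→CG adds C, G; G→L adds L → {B, C, G, L, M, P, Q}.
{G, P}⁺: G→L adds L; LP→BQ adds B, Q; Q→BMP adds M; M→CG adds C → {B, C, G, L, M, P, Q}. Minimal: {P}⁺ = {P}; {G}⁺ = {G, L} — none reach the full schema.
{L, P}⁺: LP→BQ adds B, Q; Q→BMP adds M; M→CG adds C, G → {B, C, G, L, M, P, Q}. Minimal: {P}⁺ = {P}; {L}⁺ = {L} — none reach the full schema.
{M, P}⁺: M→CG adds C, G; G→L adds L; LP→BQ adds B, Q → {B, C, G, L, M, P, Q}. Minimal: {P}⁺ = {P}; {M}⁺ = {C, G, L, M} — none reach the full schema.
Any other superkey contains one of these as a subset, so there are no further candidate keys.

{Q}; {G, P}; {L, P}; {M, P}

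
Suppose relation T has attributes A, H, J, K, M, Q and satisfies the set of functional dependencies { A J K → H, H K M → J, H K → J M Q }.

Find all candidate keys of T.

Attributes A, K never appear on any right-hand side, so every candidate key must contain {A, K}.
{A, K}⁺ = {A, K}, which is not all of the schema, so we must add further attributes.
{A, H, K}⁺: HK→JMQ adds J, M, Q → {A, H, J, K, M, Q}.
{A, J, K}⁺: AJK→H adds H; HK→JMQ adds M, Q → {A, H, J, K, M, Q}.
Any other superkey contains one of these as a subset, so there are no further candidate keys.

{A, H, K}, {A, J, K}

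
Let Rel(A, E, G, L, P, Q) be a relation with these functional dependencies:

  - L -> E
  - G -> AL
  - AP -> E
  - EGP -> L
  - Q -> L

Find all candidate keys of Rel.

Attributes G, P, Q never appear on any right-hand side, so every candidate key must contain {G, P, Q}.
{G, P, Q}⁺ = {A, E, G, L, P, Q}, which is all of the schema, so {G, P, Q} is the only candidate key.

{G, P, Q}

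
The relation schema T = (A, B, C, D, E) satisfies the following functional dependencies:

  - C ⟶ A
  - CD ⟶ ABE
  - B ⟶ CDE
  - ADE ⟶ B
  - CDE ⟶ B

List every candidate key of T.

{B}⁺: B→CDE adds C, D, E; C→A adds A → {A, B, C, D, E}.
{C, D}⁺: C→A adds A; CD→ABE adds B, E → {A, B, C, D, E}. Minimal: {D}⁺ = {D}; {C}⁺ = {A, C} — none reach the full schema.
{A, D, E}⁺: ADE→B adds B; B→CDE adds C → {A, B, C, D, E}. Minimal: {D, E}⁺ = {D, E}; {A, E}⁺ = {A, E}; {A, D}⁺ = {A, D} — none reach the full schema.
Any other superkey contains one of these as a subset, so there are no further candidate keys.

{B}, {C, D}, {A, D, E}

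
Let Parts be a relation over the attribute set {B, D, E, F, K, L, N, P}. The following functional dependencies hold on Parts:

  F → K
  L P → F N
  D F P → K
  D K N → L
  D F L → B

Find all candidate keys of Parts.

Attributes D, E, P never appear on any right-hand side, so every candidate key must contain {D, E, P}.
{D, E, P}⁺ = {D, E, P}, which is not all of the schema, so we must add further attributes.
{D, E, L, P}⁺: LP→FN adds F, N; DFP→K adds K; DFL→B adds B → {B, D, E, F, K, L, N, P}.
{D, E, F, N, P}⁺: F→K adds K; DKN→L adds L; DFL→B adds B → {B, D, E, F, K, L, N, P}.
{D, E, K, N, P}⁺: DKN→L adds L; LP→FN adds F; DFL→B adds B → {B, D, E, F, K, L, N, P}.
Any other superkey contains one of these as a subset, so there are no further candidate keys.

{D, E, L, P}, {D, E, F, N, P}, {D, E, K, N, P}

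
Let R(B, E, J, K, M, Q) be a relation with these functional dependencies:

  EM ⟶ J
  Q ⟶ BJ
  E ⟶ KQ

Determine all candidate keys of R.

(E, M)

Attributes E, M never appear on any right-hand side, so every candidate key must contain {E, M}.
{E, M}⁺ = {B, E, J, K, M, Q}, which is all of the schema, so {E, M} is the only candidate key.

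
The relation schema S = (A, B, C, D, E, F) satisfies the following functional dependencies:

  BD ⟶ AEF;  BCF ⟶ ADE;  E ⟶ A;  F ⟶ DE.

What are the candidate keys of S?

Attributes B, C never appear on any right-hand side, so every candidate key must contain {B, C}.
{B, C}⁺ = {B, C}, which is not all of the schema, so we must add further attributes.
{B, C, D}⁺: BD→AEF adds A, E, F → {A, B, C, D, E, F}. Minimal: {C, D}⁺ = {C, D}; {B, D}⁺ = {A, B, D, E, F}; {B, C}⁺ = {B, C} — none reach the full schema.
{B, C, F}⁺: BCF→ADE adds A, D, E → {A, B, C, D, E, F}. Minimal: {C, F}⁺ = {A, C, D, E, F}; {B, F}⁺ = {A, B, D, E, F}; {B, C}⁺ = {B, C} — none reach the full schema.

(B, C, D), (B, C, F)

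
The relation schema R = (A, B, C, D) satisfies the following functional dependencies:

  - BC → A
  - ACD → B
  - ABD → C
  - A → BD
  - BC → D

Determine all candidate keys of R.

{A}⁺: A→BD adds B, D; ABD→C adds C → {A, B, C, D}.
{B, C}⁺: BC→A adds A; A→BD adds D → {A, B, C, D}.

{A}, {B, C}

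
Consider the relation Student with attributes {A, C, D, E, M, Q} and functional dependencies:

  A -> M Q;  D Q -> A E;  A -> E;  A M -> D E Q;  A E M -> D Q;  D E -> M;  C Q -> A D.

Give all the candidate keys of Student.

Attribute C never appears on the right-hand side of any dependency, so C must belong to every candidate key.
{C}⁺ = {C}, which is not all of the schema, so we must add further attributes.
{A, C}⁺: A→MQ adds M, Q; A→E adds E; AM→DEQ adds D → {A, C, D, E, M, Q}. Minimal: {C}⁺ = {C}; {A}⁺ = {A, D, E, M, Q} — none reach the full schema.
{C, Q}⁺: CQ→AD adds A, D; A→MQ adds M; DQ→AE adds E → {A, C, D, E, M, Q}. Minimal: {Q}⁺ = {Q}; {C}⁺ = {C} — none reach the full schema.

(A, C), (C, Q)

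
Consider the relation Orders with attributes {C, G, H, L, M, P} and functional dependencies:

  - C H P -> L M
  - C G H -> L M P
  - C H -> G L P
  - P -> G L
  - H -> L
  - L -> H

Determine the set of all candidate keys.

Attribute C never appears on the right-hand side of any dependency, so C must belong to every candidate key.
{C}⁺ = {C}, which is not all of the schema, so we must add further attributes.
{C, H}⁺: CH→GLP adds G, L, P; CHP→LM adds M → {C, G, H, L, M, P}. Minimal: {H}⁺ = {H, L}; {C}⁺ = {C} — none reach the full schema.
{C, L}⁺: L→H adds H; CH→GLP adds G, P; CHP→LM adds M → {C, G, H, L, M, P}. Minimal: {L}⁺ = {H, L}; {C}⁺ = {C} — none reach the full schema.
{C, P}⁺: P→GL adds G, L; L→H adds H; CHP→LM adds M → {C, G, H, L, M, P}. Minimal: {P}⁺ = {G, H, L, P}; {C}⁺ = {C} — none reach the full schema.
Any other superkey contains one of these as a subset, so there are no further candidate keys.

{C, H}; {C, L}; {C, P}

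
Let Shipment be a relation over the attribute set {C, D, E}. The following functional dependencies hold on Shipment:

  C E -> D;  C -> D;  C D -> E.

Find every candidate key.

Attribute C never appears on the right-hand side of any dependency, so C must belong to every candidate key.
{C}⁺ = {C, D, E}, which is all of the schema, so {C} is the only candidate key.

C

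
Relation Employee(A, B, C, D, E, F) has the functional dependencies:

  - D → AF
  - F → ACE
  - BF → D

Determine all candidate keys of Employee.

Attribute B never appears on the right-hand side of any dependency, so B must belong to every candidate key.
{B}⁺ = {B}, which is not all of the schema, so we must add further attributes.
{B, D}⁺: D→AF adds A, F; F→ACE adds C, E → {A, B, C, D, E, F}.
{B, F}⁺: F→ACE adds A, C, E; BF→D adds D → {A, B, C, D, E, F}.

(B, D); (B, F)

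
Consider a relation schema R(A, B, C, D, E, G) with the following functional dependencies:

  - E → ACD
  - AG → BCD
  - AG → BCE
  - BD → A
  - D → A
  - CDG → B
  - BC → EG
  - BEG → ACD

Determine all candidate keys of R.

{A, G}⁺: AG→BCD adds B, C, D; AG→BCE adds E → {A, B, C, D, E, G}.
{B, C}⁺: BC→EG adds E, G; BEG→ACD adds A, D → {A, B, C, D, E, G}.
{B, E}⁺: E→ACD adds A, C, D; BC→EG adds G → {A, B, C, D, E, G}.
{D, G}⁺: D→A adds A; AG→BCD adds B, C; AG→BCE adds E → {A, B, C, D, E, G}.
{E, G}⁺: E→ACD adds A, C, D; AG→BCD adds B → {A, B, C, D, E, G}.
Any other superkey contains one of these as a subset, so there are no further candidate keys.

{A, G}, {B, C}, {B, E}, {D, G}, {E, G}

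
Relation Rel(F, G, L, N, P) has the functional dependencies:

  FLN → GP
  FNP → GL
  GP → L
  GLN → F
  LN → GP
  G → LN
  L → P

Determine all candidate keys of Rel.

{G}⁺: G→LN adds L, N; L→P adds P; GLN→F adds F → {F, G, L, N, P}.
{L, N}⁺: LN→GP adds G, P; GLN→F adds F → {F, G, L, N, P}. Minimal: {N}⁺ = {N}; {L}⁺ = {L, P} — none reach the full schema.
{F, N, P}⁺: FNP→GL adds G, L → {F, G, L, N, P}. Minimal: {N, P}⁺ = {N, P}; {F, P}⁺ = {F, P}; {F, N}⁺ = {F, N} — none reach the full schema.

(G), (L, N), (F, N, P)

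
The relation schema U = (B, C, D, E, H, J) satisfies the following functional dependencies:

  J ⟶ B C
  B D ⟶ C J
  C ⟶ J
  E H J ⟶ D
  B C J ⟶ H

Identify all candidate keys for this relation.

{C, E}, {E, J}, {B, D, E}

Attribute E never appears on the right-hand side of any dependency, so E must belong to every candidate key.
{E}⁺ = {E}, which is not all of the schema, so we must add further attributes.
{C, E}⁺: C→J adds J; J→BC adds B; BCJ→H adds H; EHJ→D adds D → {B, C, D, E, H, J}.
{E, J}⁺: J→BC adds B, C; BCJ→H adds H; EHJ→D adds D → {B, C, D, E, H, J}.
{B, D, E}⁺: BD→CJ adds C, J; BCJ→H adds H → {B, C, D, E, H, J}.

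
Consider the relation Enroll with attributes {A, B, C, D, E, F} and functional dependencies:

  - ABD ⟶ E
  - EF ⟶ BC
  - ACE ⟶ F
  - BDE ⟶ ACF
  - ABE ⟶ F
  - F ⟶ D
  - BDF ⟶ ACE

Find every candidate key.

BF, EF, ABD, ABE, ACE, BDE

{B, F}⁺: F→D adds D; BDF→ACE adds A, C, E → {A, B, C, D, E, F}. Minimal: {F}⁺ = {D, F}; {B}⁺ = {B} — none reach the full schema.
{E, F}⁺: EF→BC adds B, C; F→D adds D; BDF→ACE adds A → {A, B, C, D, E, F}. Minimal: {F}⁺ = {D, F}; {E}⁺ = {E} — none reach the full schema.
{A, B, D}⁺: ABD→E adds E; BDE→ACF adds C, F → {A, B, C, D, E, F}. Minimal: {B, D}⁺ = {B, D}; {A, D}⁺ = {A, D}; {A, B}⁺ = {A, B} — none reach the full schema.
{A, B, E}⁺: ABE→F adds F; F→D adds D; BDF→ACE adds C → {A, B, C, D, E, F}. Minimal: {B, E}⁺ = {B, E}; {A, E}⁺ = {A, E}; {A, B}⁺ = {A, B} — none reach the full schema.
{A, C, E}⁺: ACE→F adds F; F→D adds D; EF→BC adds B → {A, B, C, D, E, F}. Minimal: {C, E}⁺ = {C, E}; {A, E}⁺ = {A, E}; {A, C}⁺ = {A, C} — none reach the full schema.
{B, D, E}⁺: BDE→ACF adds A, C, F → {A, B, C, D, E, F}. Minimal: {D, E}⁺ = {D, E}; {B, E}⁺ = {B, E}; {B, D}⁺ = {B, D} — none reach the full schema.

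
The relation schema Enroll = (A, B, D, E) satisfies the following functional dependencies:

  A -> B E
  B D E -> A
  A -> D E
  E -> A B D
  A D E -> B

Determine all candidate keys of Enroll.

{A}⁺: A→BE adds B, E; A→DE adds D → {A, B, D, E}.
{E}⁺: E→ABD adds A, B, D → {A, B, D, E}.

{A}, {E}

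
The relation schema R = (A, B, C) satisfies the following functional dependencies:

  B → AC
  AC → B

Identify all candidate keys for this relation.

{B}, {A, C}

{B}⁺: B→AC adds A, C → {A, B, C}.
{A, C}⁺: AC→B adds B → {A, B, C}.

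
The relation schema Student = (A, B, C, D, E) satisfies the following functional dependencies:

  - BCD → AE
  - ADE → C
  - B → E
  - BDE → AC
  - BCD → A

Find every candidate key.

(B, D)

Attributes B, D never appear on any right-hand side, so every candidate key must contain {B, D}.
{B, D}⁺ = {A, B, C, D, E}, which is all of the schema, so {B, D} is the only candidate key.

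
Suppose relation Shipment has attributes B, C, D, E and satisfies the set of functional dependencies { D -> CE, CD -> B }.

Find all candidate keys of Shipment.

D

Attribute D never appears on the right-hand side of any dependency, so D must belong to every candidate key.
{D}⁺ = {B, C, D, E}, which is all of the schema, so {D} is the only candidate key.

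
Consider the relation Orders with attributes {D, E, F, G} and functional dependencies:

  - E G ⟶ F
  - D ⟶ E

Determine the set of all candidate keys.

Attributes D, G never appear on any right-hand side, so every candidate key must contain {D, G}.
{D, G}⁺ = {D, E, F, G}, which is all of the schema, so {D, G} is the only candidate key.

{D, G}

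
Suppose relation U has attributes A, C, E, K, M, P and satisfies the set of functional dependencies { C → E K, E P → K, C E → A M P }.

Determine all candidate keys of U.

{C}

Attribute C never appears on the right-hand side of any dependency, so C must belong to every candidate key.
{C}⁺ = {A, C, E, K, M, P}, which is all of the schema, so {C} is the only candidate key.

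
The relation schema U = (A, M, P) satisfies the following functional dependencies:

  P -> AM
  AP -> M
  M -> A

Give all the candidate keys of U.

{P}

Attribute P never appears on the right-hand side of any dependency, so P must belong to every candidate key.
{P}⁺ = {A, M, P}, which is all of the schema, so {P} is the only candidate key.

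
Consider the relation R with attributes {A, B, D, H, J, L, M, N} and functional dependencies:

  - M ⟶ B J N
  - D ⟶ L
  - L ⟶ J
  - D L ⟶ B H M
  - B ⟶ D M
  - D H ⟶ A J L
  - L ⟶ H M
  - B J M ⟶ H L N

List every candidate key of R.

{B}; {D}; {L}; {M}

{B}⁺: B→DM adds D, M; M→BJN adds J, N; D→L adds L; DL→BHM adds H; DH→AJL adds A → {A, B, D, H, J, L, M, N}.
{D}⁺: D→L adds L; L→J adds J; DL→BHM adds B, H, M; DH→AJL adds A; BJM→HLN adds N → {A, B, D, H, J, L, M, N}.
{L}⁺: L→J adds J; L→HM adds H, M; M→BJN adds B, N; B→DM adds D; DH→AJL adds A → {A, B, D, H, J, L, M, N}.
{M}⁺: M→BJN adds B, J, N; B→DM adds D; BJM→HLN adds H, L; DH→AJL adds A → {A, B, D, H, J, L, M, N}.
Any other superkey contains one of these as a subset, so there are no further candidate keys.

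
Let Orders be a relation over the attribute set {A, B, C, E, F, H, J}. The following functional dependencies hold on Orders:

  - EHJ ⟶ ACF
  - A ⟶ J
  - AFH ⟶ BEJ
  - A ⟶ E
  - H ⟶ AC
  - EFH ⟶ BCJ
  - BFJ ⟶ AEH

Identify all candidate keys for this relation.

{H}⁺: H→AC adds A, C; A→J adds J; A→E adds E; EHJ→ACF adds F; AFH→BEJ adds B → {A, B, C, E, F, H, J}.
{A, B, F}⁺: A→J adds J; A→E adds E; BFJ→AEH adds H; EHJ→ACF adds C → {A, B, C, E, F, H, J}. Minimal: {B, F}⁺ = {B, F}; {A, F}⁺ = {A, E, F, J}; {A, B}⁺ = {A, B, E, J} — none reach the full schema.
{B, F, J}⁺: BFJ→AEH adds A, E, H; EHJ→ACF adds C → {A, B, C, E, F, H, J}. Minimal: {F, J}⁺ = {F, J}; {B, J}⁺ = {B, J}; {B, F}⁺ = {B, F} — none reach the full schema.
Any other superkey contains one of these as a subset, so there are no further candidate keys.

H; ABF; BFJ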